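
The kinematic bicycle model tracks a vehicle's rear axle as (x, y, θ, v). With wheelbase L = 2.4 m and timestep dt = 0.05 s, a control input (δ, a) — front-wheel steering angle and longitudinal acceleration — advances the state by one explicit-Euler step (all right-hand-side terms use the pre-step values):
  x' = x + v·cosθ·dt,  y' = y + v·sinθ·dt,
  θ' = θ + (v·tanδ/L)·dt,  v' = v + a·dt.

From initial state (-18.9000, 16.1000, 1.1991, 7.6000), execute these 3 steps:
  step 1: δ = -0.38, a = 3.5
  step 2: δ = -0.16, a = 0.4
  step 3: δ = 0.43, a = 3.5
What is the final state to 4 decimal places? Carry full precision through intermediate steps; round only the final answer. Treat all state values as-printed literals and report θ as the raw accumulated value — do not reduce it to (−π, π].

(-18.4248, 17.1557, 1.1842, 7.9700)

after step 1 (δ=-0.38, a=3.5): (-18.761985, 16.454051, 1.135860, 7.775000)
after step 2 (δ=-0.16, a=0.4): (-18.598184, 16.806607, 1.109720, 7.795000)
after step 3 (δ=0.43, a=3.5): (-18.424780, 17.155657, 1.184198, 7.970000)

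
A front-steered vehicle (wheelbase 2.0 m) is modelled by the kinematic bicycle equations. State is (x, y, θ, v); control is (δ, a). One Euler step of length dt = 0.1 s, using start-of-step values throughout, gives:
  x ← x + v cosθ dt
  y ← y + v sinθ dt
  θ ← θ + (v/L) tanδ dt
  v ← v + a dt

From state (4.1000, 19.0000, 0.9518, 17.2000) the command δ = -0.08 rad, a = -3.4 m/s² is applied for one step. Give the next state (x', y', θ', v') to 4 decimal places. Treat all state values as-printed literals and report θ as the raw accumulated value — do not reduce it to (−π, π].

(5.0980, 20.4009, 0.8829, 16.8600)

x' = 4.1000 + 17.2000·cos(0.9518)·0.1 = 5.0980
y' = 19.0000 + 17.2000·sin(0.9518)·0.1 = 20.4009
θ' = 0.9518 + (17.2000/2.0)·tan(-0.08)·0.1 = 0.8829
v' = 17.2000 − 3.4000·0.1 = 16.8600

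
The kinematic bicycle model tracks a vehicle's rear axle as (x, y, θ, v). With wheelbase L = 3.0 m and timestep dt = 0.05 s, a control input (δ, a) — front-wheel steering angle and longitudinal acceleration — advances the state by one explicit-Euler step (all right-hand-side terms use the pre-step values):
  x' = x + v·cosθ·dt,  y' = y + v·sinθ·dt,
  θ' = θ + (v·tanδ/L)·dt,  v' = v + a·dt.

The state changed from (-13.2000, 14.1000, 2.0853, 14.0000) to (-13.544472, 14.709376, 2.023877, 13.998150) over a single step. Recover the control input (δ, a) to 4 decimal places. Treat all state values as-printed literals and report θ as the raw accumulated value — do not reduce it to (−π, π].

a = (v'−v)/dt = (-0.001850)/0.05 = -0.0370
Δθ = θ'−θ = -0.061423;  (v·dt/L) = 14.0000·0.05/3.0 = 0.233333
tan δ = Δθ·L/(v·dt) = -0.263241  →  δ = -0.2574

δ = -0.2574, a = -0.0370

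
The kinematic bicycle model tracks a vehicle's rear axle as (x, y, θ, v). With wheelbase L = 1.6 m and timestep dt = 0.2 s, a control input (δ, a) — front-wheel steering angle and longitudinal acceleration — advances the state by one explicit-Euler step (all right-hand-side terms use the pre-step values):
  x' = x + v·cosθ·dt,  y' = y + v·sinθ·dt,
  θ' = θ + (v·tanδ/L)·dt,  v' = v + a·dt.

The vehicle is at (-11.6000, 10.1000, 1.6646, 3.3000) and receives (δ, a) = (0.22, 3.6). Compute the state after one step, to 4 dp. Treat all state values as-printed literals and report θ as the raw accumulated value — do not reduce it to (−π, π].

(-11.6618, 10.7571, 1.7568, 4.0200)

x' = -11.6000 + 3.3000·cos(1.6646)·0.2 = -11.6618
y' = 10.1000 + 3.3000·sin(1.6646)·0.2 = 10.7571
θ' = 1.6646 + (3.3000/1.6)·tan(0.22)·0.2 = 1.7568
v' = 3.3000 + 3.6000·0.2 = 4.0200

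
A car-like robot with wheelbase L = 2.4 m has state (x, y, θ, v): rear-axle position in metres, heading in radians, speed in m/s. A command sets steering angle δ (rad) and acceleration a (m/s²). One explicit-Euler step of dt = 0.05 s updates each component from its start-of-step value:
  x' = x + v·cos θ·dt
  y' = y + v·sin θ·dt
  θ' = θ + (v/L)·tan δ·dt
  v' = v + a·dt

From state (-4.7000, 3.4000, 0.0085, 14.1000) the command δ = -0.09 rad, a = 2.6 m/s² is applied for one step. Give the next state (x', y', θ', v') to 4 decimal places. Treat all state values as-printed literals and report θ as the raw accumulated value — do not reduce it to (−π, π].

(-3.9950, 3.4060, -0.0180, 14.2300)

x' = -4.7000 + 14.1000·cos(0.0085)·0.05 = -3.9950
y' = 3.4000 + 14.1000·sin(0.0085)·0.05 = 3.4060
θ' = 0.0085 + (14.1000/2.4)·tan(-0.09)·0.05 = -0.0180
v' = 14.1000 + 2.6000·0.05 = 14.2300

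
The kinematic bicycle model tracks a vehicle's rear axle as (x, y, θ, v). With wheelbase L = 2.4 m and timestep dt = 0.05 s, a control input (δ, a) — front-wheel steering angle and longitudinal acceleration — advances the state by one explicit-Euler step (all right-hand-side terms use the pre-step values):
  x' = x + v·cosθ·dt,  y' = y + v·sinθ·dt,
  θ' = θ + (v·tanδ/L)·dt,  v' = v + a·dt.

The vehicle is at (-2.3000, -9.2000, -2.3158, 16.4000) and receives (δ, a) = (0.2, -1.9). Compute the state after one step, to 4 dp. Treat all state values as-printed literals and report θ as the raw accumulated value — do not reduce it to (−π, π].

(-2.8559, -9.8028, -2.2465, 16.3050)

x' = -2.3000 + 16.4000·cos(-2.3158)·0.05 = -2.8559
y' = -9.2000 + 16.4000·sin(-2.3158)·0.05 = -9.8028
θ' = -2.3158 + (16.4000/2.4)·tan(0.2)·0.05 = -2.2465
v' = 16.4000 − 1.9000·0.05 = 16.3050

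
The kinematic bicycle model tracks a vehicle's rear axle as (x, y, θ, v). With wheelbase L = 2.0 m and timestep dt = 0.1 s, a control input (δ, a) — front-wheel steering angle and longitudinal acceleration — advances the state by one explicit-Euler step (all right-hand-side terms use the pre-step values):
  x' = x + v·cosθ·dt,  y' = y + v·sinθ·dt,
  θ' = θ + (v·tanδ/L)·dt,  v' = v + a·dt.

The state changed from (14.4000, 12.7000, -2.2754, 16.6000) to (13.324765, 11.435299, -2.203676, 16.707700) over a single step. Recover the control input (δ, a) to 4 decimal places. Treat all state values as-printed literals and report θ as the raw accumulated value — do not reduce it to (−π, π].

δ = 0.0862, a = 1.0770

a = (v'−v)/dt = (0.107700)/0.1 = 1.0770
Δθ = θ'−θ = 0.071724;  (v·dt/L) = 16.6000·0.1/2.0 = 0.830000
tan δ = Δθ·L/(v·dt) = 0.086414  →  δ = 0.0862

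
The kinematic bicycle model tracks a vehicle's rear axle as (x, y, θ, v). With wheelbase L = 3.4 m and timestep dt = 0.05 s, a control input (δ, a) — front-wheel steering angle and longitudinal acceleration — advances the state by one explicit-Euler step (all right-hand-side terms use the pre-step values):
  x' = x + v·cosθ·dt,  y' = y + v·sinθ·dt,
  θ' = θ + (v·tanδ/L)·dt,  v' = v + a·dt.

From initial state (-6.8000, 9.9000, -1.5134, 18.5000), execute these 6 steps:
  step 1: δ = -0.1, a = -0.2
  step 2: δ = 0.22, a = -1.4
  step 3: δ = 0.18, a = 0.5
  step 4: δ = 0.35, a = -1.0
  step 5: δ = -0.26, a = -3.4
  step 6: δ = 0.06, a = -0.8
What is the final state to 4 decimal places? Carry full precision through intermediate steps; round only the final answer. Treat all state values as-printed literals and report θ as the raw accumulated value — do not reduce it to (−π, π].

after step 1 (δ=-0.1, a=-0.2): (-6.746938, 8.976523, -1.540697, 18.490000)
after step 2 (δ=0.22, a=-1.4): (-6.719115, 8.052442, -1.479892, 18.420000)
after step 3 (δ=0.18, a=0.5): (-6.635507, 7.135245, -1.430600, 18.445000)
after step 4 (δ=0.35, a=-1.0): (-6.506634, 6.222043, -1.331586, 18.395000)
after step 5 (δ=-0.26, a=-3.4): (-6.288713, 5.328483, -1.403549, 18.225000)
after step 6 (δ=0.06, a=-0.8): (-6.137018, 4.429948, -1.387448, 18.185000)

(-6.1370, 4.4299, -1.3874, 18.1850)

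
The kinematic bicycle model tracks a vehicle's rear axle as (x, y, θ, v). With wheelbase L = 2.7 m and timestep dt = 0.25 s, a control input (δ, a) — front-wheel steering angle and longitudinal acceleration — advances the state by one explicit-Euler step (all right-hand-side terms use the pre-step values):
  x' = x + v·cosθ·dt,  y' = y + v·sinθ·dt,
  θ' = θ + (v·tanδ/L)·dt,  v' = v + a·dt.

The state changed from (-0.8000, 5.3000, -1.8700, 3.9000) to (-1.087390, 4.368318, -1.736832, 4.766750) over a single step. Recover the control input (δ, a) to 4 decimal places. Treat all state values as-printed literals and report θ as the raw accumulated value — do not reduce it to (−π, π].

δ = 0.3533, a = 3.4670

a = (v'−v)/dt = (0.866750)/0.25 = 3.4670
Δθ = θ'−θ = 0.133168;  (v·dt/L) = 3.9000·0.25/2.7 = 0.361111
tan δ = Δθ·L/(v·dt) = 0.368773  →  δ = 0.3533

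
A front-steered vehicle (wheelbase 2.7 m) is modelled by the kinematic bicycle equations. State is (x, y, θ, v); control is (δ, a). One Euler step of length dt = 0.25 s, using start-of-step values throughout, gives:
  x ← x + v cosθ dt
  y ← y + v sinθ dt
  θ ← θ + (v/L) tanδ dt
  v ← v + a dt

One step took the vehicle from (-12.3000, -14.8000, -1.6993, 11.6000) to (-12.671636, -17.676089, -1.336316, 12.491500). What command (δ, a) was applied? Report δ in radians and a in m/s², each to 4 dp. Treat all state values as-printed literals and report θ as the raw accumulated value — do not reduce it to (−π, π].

a = (v'−v)/dt = (0.891500)/0.25 = 3.5660
Δθ = θ'−θ = 0.362984;  (v·dt/L) = 11.6000·0.25/2.7 = 1.074074
tan δ = Δθ·L/(v·dt) = 0.337951  →  δ = 0.3259

δ = 0.3259, a = 3.5660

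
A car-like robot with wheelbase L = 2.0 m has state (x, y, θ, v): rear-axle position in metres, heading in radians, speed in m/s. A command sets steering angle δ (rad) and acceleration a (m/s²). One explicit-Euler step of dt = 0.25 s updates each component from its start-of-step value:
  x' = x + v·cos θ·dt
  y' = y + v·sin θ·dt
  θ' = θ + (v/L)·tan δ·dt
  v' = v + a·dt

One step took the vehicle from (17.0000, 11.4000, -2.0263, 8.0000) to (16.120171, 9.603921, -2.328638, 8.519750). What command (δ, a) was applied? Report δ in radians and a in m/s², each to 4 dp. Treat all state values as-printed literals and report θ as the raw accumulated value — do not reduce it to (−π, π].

a = (v'−v)/dt = (0.519750)/0.25 = 2.0790
Δθ = θ'−θ = -0.302338;  (v·dt/L) = 8.0000·0.25/2.0 = 1.000000
tan δ = Δθ·L/(v·dt) = -0.302338  →  δ = -0.2936

δ = -0.2936, a = 2.0790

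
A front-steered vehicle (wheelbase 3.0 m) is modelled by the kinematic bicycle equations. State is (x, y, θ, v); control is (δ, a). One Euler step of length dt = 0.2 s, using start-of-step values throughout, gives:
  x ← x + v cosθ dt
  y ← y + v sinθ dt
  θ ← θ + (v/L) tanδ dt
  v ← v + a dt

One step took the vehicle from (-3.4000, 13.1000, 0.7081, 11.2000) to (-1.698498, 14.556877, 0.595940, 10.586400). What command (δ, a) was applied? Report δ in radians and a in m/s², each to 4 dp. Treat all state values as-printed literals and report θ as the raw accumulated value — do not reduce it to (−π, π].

δ = -0.1491, a = -3.0680

a = (v'−v)/dt = (-0.613600)/0.2 = -3.0680
Δθ = θ'−θ = -0.112160;  (v·dt/L) = 11.2000·0.2/3.0 = 0.746667
tan δ = Δθ·L/(v·dt) = -0.150214  →  δ = -0.1491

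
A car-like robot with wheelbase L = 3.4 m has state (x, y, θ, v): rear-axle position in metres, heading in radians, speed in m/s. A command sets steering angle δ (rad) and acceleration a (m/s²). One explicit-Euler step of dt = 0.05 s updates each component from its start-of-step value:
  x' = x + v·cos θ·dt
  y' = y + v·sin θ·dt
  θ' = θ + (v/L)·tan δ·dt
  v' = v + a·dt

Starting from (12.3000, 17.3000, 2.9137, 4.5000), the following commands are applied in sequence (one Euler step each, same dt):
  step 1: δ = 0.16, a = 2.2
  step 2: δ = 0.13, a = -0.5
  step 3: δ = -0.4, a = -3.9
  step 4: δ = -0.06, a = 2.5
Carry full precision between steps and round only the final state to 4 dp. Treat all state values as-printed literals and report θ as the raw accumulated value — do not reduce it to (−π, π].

after step 1 (δ=0.16, a=2.2): (12.080817, 17.350833, 2.924380, 4.610000)
after step 2 (δ=0.13, a=-0.5): (11.855734, 17.400508, 2.933243, 4.585000)
after step 3 (δ=-0.4, a=-3.9): (11.631442, 17.447927, 2.904735, 4.390000)
after step 4 (δ=-0.06, a=2.5): (11.418070, 17.499433, 2.900857, 4.515000)

(11.4181, 17.4994, 2.9009, 4.5150)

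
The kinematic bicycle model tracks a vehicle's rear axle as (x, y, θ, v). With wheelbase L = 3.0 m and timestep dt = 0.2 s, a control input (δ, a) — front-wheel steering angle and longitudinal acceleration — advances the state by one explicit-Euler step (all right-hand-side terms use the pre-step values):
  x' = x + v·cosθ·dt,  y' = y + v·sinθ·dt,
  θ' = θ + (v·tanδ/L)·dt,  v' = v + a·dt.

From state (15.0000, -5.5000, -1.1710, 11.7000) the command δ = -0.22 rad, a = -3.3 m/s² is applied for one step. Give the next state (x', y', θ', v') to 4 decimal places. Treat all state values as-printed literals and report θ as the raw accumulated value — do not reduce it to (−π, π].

x' = 15.0000 + 11.7000·cos(-1.1710)·0.2 = 15.9108
y' = -5.5000 + 11.7000·sin(-1.1710)·0.2 = -7.6555
θ' = -1.1710 + (11.7000/3.0)·tan(-0.22)·0.2 = -1.3454
v' = 11.7000 − 3.3000·0.2 = 11.0400

(15.9108, -7.6555, -1.3454, 11.0400)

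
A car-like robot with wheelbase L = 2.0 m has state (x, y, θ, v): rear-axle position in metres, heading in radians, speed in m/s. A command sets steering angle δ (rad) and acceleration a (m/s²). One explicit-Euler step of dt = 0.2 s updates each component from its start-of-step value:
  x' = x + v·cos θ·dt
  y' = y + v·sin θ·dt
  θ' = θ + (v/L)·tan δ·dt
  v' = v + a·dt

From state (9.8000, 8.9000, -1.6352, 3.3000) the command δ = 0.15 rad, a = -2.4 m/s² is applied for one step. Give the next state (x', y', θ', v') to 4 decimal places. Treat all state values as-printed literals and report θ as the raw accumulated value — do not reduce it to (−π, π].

(9.7575, 8.2414, -1.5853, 2.8200)

x' = 9.8000 + 3.3000·cos(-1.6352)·0.2 = 9.7575
y' = 8.9000 + 3.3000·sin(-1.6352)·0.2 = 8.2414
θ' = -1.6352 + (3.3000/2.0)·tan(0.15)·0.2 = -1.5853
v' = 3.3000 − 2.4000·0.2 = 2.8200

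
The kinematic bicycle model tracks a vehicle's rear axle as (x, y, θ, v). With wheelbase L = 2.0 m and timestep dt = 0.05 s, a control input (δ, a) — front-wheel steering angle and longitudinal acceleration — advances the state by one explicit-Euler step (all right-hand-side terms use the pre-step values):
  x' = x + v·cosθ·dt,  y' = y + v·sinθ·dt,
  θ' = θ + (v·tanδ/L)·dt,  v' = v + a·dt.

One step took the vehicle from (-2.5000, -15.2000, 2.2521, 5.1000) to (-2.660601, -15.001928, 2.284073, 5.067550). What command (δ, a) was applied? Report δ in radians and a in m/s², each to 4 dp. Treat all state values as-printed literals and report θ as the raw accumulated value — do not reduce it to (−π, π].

δ = 0.2457, a = -0.6490

a = (v'−v)/dt = (-0.032450)/0.05 = -0.6490
Δθ = θ'−θ = 0.031973;  (v·dt/L) = 5.1000·0.05/2.0 = 0.127500
tan δ = Δθ·L/(v·dt) = 0.250769  →  δ = 0.2457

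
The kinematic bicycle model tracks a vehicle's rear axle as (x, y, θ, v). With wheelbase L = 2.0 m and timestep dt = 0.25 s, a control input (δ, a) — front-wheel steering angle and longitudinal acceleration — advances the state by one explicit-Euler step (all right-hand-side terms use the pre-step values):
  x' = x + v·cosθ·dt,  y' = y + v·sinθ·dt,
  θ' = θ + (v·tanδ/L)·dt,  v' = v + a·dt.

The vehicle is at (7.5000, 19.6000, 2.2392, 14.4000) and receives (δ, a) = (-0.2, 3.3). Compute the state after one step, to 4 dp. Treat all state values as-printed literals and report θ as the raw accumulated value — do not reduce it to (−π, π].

x' = 7.5000 + 14.4000·cos(2.2392)·0.25 = 5.2690
y' = 19.6000 + 14.4000·sin(2.2392)·0.25 = 22.4253
θ' = 2.2392 + (14.4000/2.0)·tan(-0.2)·0.25 = 1.8743
v' = 14.4000 + 3.3000·0.25 = 15.2250

(5.2690, 22.4253, 1.8743, 15.2250)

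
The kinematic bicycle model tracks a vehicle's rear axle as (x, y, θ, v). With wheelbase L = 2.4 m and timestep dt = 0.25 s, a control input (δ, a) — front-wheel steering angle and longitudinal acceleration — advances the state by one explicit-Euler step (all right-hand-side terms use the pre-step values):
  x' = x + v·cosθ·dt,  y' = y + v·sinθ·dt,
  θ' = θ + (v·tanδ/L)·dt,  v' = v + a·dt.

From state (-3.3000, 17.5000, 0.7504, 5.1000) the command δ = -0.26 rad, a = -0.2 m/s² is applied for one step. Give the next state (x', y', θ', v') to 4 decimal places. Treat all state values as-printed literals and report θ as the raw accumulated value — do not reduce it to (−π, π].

x' = -3.3000 + 5.1000·cos(0.7504)·0.25 = -2.3674
y' = 17.5000 + 5.1000·sin(0.7504)·0.25 = 18.3695
θ' = 0.7504 + (5.1000/2.4)·tan(-0.26)·0.25 = 0.6091
v' = 5.1000 − 0.2000·0.25 = 5.0500

(-2.3674, 18.3695, 0.6091, 5.0500)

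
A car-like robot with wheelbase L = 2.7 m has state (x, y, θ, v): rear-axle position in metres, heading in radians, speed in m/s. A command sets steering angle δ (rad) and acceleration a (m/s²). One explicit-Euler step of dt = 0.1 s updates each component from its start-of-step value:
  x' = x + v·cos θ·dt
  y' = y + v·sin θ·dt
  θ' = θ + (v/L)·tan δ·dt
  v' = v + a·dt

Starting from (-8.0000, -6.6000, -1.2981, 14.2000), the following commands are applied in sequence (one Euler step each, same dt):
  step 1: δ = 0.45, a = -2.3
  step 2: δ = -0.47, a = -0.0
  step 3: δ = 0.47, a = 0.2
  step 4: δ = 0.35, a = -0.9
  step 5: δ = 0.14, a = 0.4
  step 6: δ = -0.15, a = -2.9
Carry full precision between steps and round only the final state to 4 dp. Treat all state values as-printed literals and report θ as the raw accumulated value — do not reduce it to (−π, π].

after step 1 (δ=0.45, a=-2.3): (-7.617553, -7.967528, -1.044049, 13.970000)
after step 2 (δ=-0.47, a=-0.0): (-6.915247, -9.175161, -1.306874, 13.970000)
after step 3 (δ=0.47, a=0.2): (-6.550813, -10.523788, -1.044049, 13.990000)
after step 4 (δ=0.35, a=-0.9): (-5.847501, -11.733149, -0.854910, 13.900000)
after step 5 (δ=0.14, a=0.4): (-4.935263, -12.781921, -0.782361, 13.940000)
after step 6 (δ=-0.15, a=-2.9): (-3.946567, -13.764630, -0.860392, 13.650000)

(-3.9466, -13.7646, -0.8604, 13.6500)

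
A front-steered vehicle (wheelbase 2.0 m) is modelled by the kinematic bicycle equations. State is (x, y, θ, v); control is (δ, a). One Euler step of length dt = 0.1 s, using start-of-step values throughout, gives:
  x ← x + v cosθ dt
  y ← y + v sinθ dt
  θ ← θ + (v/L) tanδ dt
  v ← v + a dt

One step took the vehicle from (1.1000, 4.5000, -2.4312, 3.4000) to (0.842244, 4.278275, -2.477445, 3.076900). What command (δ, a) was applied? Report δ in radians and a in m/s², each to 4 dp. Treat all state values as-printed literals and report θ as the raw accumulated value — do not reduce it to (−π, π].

a = (v'−v)/dt = (-0.323100)/0.1 = -3.2310
Δθ = θ'−θ = -0.046245;  (v·dt/L) = 3.4000·0.1/2.0 = 0.170000
tan δ = Δθ·L/(v·dt) = -0.272029  →  δ = -0.2656

δ = -0.2656, a = -3.2310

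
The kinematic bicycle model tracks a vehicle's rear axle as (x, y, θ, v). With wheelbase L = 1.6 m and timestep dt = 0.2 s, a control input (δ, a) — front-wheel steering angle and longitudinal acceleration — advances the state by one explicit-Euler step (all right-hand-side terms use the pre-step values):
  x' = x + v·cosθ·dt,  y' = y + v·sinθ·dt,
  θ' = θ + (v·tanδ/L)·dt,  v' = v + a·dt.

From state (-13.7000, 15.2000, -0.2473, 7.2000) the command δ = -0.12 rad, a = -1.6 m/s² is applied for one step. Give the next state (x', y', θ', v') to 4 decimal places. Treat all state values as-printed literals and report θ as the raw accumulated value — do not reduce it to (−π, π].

(-12.3038, 14.8475, -0.3558, 6.8800)

x' = -13.7000 + 7.2000·cos(-0.2473)·0.2 = -12.3038
y' = 15.2000 + 7.2000·sin(-0.2473)·0.2 = 14.8475
θ' = -0.2473 + (7.2000/1.6)·tan(-0.12)·0.2 = -0.3558
v' = 7.2000 − 1.6000·0.2 = 6.8800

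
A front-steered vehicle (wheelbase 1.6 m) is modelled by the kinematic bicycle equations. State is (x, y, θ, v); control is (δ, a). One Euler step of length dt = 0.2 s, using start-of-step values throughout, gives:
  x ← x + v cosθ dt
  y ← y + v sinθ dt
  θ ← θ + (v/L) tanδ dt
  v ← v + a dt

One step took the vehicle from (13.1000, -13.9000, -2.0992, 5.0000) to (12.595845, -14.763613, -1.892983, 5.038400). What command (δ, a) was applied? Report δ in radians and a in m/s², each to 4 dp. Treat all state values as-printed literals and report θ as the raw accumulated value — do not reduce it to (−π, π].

a = (v'−v)/dt = (0.038400)/0.2 = 0.1920
Δθ = θ'−θ = 0.206217;  (v·dt/L) = 5.0000·0.2/1.6 = 0.625000
tan δ = Δθ·L/(v·dt) = 0.329947  →  δ = 0.3187

δ = 0.3187, a = 0.1920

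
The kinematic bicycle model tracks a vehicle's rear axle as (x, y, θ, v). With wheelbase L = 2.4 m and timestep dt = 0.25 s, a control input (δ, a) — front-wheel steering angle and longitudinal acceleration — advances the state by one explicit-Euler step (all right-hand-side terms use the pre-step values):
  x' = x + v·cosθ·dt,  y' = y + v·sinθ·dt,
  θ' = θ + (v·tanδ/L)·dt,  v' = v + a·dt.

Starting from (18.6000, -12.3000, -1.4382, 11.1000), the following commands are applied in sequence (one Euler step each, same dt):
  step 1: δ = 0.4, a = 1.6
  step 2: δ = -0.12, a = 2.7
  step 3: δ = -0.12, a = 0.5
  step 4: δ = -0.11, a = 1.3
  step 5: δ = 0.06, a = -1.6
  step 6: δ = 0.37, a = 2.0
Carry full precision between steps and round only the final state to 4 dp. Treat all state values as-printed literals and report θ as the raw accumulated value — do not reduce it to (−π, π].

after step 1 (δ=0.4, a=1.6): (18.966878, -15.050641, -0.949345, 11.500000)
after step 2 (δ=-0.12, a=2.7): (20.640747, -17.388115, -1.093789, 12.175000)
after step 3 (δ=-0.12, a=0.5): (22.038201, -20.092101, -1.246712, 12.300000)
after step 4 (δ=-0.11, a=1.3): (23.017408, -23.007024, -1.388220, 12.625000)
after step 5 (δ=0.06, a=-1.6): (23.590467, -26.110815, -1.309219, 12.225000)
after step 6 (δ=0.37, a=2.0): (24.380827, -29.063101, -0.815300, 12.725000)

(24.3808, -29.0631, -0.8153, 12.7250)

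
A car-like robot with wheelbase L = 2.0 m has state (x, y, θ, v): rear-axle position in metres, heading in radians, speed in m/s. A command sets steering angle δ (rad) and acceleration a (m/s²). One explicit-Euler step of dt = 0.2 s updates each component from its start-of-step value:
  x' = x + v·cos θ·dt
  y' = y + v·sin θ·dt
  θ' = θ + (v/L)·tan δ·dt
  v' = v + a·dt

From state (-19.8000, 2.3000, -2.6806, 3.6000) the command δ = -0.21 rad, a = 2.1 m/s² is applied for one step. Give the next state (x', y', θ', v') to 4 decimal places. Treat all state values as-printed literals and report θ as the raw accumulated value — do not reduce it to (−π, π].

(-20.4448, 1.9797, -2.7573, 4.0200)

x' = -19.8000 + 3.6000·cos(-2.6806)·0.2 = -20.4448
y' = 2.3000 + 3.6000·sin(-2.6806)·0.2 = 1.9797
θ' = -2.6806 + (3.6000/2.0)·tan(-0.21)·0.2 = -2.7573
v' = 3.6000 + 2.1000·0.2 = 4.0200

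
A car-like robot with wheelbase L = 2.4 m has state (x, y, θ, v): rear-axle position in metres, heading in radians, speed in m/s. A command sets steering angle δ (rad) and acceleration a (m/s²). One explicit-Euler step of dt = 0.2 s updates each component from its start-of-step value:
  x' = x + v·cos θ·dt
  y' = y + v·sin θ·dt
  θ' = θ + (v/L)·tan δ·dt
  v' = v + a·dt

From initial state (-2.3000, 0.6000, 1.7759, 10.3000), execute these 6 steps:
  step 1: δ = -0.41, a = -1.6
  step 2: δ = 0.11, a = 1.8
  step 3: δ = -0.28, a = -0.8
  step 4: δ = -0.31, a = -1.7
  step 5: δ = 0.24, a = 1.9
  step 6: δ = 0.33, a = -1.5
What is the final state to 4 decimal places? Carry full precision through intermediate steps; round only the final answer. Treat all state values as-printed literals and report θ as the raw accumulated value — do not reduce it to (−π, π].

after step 1 (δ=-0.41, a=-1.6): (-2.719557, 2.616822, 1.402842, 9.980000)
after step 2 (δ=0.11, a=1.8): (-2.385894, 4.584736, 1.494696, 10.340000)
after step 3 (δ=-0.28, a=-0.8): (-2.228669, 6.646751, 1.246920, 10.180000)
after step 4 (δ=-0.31, a=-1.7): (-1.580724, 8.576897, 0.975175, 9.840000)
after step 5 (δ=0.24, a=1.9): (-0.476631, 10.206007, 1.175843, 10.220000)
after step 6 (δ=0.33, a=-1.5): (0.309829, 12.092649, 1.467560, 9.920000)

(0.3098, 12.0926, 1.4676, 9.9200)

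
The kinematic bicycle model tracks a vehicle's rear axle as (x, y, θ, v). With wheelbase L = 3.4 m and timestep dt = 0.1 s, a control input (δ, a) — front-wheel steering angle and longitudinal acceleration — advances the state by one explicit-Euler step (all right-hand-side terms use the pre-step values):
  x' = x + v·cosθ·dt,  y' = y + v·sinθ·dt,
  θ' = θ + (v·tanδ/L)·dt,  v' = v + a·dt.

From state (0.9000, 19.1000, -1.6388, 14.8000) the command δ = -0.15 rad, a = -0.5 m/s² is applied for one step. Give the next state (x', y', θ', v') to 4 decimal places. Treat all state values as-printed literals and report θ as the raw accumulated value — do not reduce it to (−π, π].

(0.7994, 17.6234, -1.7046, 14.7500)

x' = 0.9000 + 14.8000·cos(-1.6388)·0.1 = 0.7994
y' = 19.1000 + 14.8000·sin(-1.6388)·0.1 = 17.6234
θ' = -1.6388 + (14.8000/3.4)·tan(-0.15)·0.1 = -1.7046
v' = 14.8000 − 0.5000·0.1 = 14.7500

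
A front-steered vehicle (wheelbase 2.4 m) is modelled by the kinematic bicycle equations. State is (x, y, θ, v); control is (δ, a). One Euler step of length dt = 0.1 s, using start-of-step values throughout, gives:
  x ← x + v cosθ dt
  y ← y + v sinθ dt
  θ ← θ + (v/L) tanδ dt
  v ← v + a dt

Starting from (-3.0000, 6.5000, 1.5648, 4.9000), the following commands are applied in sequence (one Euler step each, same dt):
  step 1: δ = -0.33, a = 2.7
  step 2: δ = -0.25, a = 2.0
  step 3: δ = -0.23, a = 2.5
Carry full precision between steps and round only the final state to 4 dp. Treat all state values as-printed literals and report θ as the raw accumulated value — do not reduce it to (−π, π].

(-2.8877, 8.0379, 1.3875, 5.6200)

after step 1 (δ=-0.33, a=2.7): (-2.997062, 6.989991, 1.494868, 5.170000)
after step 2 (δ=-0.25, a=2.0): (-2.957844, 7.505502, 1.439863, 5.370000)
after step 3 (δ=-0.23, a=2.5): (-2.887734, 8.037905, 1.387473, 5.620000)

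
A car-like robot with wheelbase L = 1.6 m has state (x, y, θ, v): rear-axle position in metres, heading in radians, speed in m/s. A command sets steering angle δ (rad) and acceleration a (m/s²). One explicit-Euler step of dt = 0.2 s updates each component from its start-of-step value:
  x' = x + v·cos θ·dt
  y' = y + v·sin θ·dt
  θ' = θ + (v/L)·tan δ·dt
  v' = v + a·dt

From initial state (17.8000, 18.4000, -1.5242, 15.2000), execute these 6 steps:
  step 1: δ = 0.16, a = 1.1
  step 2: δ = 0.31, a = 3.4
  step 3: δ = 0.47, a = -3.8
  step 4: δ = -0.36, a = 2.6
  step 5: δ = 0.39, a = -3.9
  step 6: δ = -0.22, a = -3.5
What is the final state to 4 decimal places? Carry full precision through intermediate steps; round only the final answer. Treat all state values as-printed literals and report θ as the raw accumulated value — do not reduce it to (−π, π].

after step 1 (δ=0.16, a=1.1): (17.941602, 15.363300, -1.217579, 15.420000)
after step 2 (δ=0.31, a=3.4): (19.008414, 12.469691, -0.600148, 16.100000)
after step 3 (δ=0.47, a=-3.8): (21.665726, 10.651150, 0.422134, 15.340000)
after step 4 (δ=-0.36, a=2.6): (24.464407, 11.908133, -0.299619, 15.860000)
after step 5 (δ=0.39, a=-3.9): (27.495091, 10.971898, 0.515298, 15.080000)
after step 6 (δ=-0.22, a=-3.5): (30.119452, 12.458164, 0.093775, 14.380000)

(30.1195, 12.4582, 0.0938, 14.3800)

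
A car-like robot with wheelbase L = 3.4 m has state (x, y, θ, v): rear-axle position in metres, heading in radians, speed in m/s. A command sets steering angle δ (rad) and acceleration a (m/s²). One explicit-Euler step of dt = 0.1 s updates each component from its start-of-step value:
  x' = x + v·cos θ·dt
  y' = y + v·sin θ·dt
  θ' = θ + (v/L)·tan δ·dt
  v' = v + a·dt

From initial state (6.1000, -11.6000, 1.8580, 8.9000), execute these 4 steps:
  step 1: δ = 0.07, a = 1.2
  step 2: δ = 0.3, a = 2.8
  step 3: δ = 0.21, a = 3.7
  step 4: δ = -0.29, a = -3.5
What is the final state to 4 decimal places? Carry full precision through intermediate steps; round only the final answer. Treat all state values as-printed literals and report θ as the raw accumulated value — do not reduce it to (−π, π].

(4.8080, -8.1528, 1.9318, 9.3200)

after step 1 (δ=0.07, a=1.2): (5.847888, -10.746455, 1.876354, 9.020000)
after step 2 (δ=0.3, a=2.8): (5.576545, -9.886236, 1.958419, 9.300000)
after step 3 (δ=0.21, a=3.7): (5.225016, -9.025232, 2.016719, 9.670000)
after step 4 (δ=-0.29, a=-3.5): (4.807957, -8.152792, 1.931847, 9.320000)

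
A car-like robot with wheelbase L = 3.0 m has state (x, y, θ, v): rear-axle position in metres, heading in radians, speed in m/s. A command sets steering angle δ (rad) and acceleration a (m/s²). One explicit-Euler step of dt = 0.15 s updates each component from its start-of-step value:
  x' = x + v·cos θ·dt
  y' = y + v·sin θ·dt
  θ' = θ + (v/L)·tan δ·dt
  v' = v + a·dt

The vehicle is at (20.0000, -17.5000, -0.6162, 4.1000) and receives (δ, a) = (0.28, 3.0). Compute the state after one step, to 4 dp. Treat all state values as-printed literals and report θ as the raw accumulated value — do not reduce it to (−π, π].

(20.5019, -17.8554, -0.5573, 4.5500)

x' = 20.0000 + 4.1000·cos(-0.6162)·0.15 = 20.5019
y' = -17.5000 + 4.1000·sin(-0.6162)·0.15 = -17.8554
θ' = -0.6162 + (4.1000/3.0)·tan(0.28)·0.15 = -0.5573
v' = 4.1000 + 3.0000·0.15 = 4.5500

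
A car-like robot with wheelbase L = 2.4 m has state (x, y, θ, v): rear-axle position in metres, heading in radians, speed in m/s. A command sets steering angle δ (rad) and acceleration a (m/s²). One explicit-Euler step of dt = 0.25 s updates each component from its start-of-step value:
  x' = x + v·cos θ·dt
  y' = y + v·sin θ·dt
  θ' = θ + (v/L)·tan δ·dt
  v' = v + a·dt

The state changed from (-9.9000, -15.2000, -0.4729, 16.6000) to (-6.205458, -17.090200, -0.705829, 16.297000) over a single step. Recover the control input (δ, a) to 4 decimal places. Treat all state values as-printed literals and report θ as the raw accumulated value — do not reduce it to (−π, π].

a = (v'−v)/dt = (-0.303000)/0.25 = -1.2120
Δθ = θ'−θ = -0.232929;  (v·dt/L) = 16.6000·0.25/2.4 = 1.729167
tan δ = Δθ·L/(v·dt) = -0.134706  →  δ = -0.1339

δ = -0.1339, a = -1.2120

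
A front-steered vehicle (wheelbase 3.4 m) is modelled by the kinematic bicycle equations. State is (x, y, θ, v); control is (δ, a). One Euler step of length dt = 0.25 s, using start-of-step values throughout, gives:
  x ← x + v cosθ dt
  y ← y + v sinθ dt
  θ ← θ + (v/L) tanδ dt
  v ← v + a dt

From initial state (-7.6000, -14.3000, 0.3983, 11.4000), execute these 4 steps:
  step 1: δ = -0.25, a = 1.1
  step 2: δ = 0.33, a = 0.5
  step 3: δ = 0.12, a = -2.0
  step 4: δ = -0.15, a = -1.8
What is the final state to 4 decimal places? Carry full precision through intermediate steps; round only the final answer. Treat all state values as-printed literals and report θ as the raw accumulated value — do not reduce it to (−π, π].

(2.8737, -9.7470, 0.4574, 10.8500)

after step 1 (δ=-0.25, a=1.1): (-4.973093, -13.194622, 0.184263, 11.675000)
after step 2 (δ=0.33, a=0.5): (-2.103753, -12.659841, 0.478306, 11.800000)
after step 3 (δ=0.12, a=-2.0): (0.515186, -11.302028, 0.582926, 11.300000)
after step 4 (δ=-0.15, a=-1.8): (2.873652, -9.746952, 0.457351, 10.850000)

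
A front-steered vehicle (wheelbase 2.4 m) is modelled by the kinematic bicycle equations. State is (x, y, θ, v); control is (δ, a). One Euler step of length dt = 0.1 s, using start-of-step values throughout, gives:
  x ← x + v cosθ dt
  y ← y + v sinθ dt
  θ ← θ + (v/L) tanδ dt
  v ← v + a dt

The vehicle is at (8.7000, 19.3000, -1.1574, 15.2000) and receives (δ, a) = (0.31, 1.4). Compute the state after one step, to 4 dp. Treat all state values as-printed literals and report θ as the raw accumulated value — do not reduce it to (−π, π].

(9.3106, 17.9080, -0.9545, 15.3400)

x' = 8.7000 + 15.2000·cos(-1.1574)·0.1 = 9.3106
y' = 19.3000 + 15.2000·sin(-1.1574)·0.1 = 17.9080
θ' = -1.1574 + (15.2000/2.4)·tan(0.31)·0.1 = -0.9545
v' = 15.2000 + 1.4000·0.1 = 15.3400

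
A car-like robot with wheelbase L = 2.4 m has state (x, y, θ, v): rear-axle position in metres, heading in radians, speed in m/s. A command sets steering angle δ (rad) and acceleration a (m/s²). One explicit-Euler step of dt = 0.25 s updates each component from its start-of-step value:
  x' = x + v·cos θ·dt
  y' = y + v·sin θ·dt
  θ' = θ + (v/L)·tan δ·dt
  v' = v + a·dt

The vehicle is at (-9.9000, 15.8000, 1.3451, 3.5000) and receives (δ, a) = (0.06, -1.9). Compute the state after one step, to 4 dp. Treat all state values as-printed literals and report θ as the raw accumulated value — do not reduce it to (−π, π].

(-9.7042, 16.6528, 1.3670, 3.0250)

x' = -9.9000 + 3.5000·cos(1.3451)·0.25 = -9.7042
y' = 15.8000 + 3.5000·sin(1.3451)·0.25 = 16.6528
θ' = 1.3451 + (3.5000/2.4)·tan(0.06)·0.25 = 1.3670
v' = 3.5000 − 1.9000·0.25 = 3.0250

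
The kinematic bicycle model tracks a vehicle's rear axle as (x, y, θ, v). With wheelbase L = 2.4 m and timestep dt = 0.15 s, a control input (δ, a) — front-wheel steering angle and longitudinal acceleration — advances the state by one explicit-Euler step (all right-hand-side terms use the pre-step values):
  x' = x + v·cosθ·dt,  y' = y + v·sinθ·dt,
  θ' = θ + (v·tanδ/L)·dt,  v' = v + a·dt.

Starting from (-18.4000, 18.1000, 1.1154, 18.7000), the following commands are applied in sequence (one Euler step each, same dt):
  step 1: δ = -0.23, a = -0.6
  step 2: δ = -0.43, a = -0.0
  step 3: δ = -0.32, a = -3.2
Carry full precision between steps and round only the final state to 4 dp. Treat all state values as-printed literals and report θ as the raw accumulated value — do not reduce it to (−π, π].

(-12.6468, 23.5481, -0.0771, 18.1300)

after step 1 (δ=-0.23, a=-0.6): (-17.166310, 20.619133, 0.841745, 18.610000)
after step 2 (δ=-0.43, a=-0.0): (-15.306717, 22.701053, 0.308311, 18.610000)
after step 3 (δ=-0.32, a=-3.2): (-12.646844, 23.548134, -0.077136, 18.130000)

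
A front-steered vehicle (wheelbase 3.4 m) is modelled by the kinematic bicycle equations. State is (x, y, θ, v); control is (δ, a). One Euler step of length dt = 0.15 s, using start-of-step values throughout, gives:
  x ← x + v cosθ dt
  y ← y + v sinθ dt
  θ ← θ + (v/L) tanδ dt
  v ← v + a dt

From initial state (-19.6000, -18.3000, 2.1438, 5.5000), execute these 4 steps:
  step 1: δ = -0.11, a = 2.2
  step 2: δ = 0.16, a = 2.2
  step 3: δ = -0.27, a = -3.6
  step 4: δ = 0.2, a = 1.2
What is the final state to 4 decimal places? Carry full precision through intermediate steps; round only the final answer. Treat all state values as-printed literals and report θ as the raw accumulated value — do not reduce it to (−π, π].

(-21.4272, -15.3559, 2.1336, 5.8000)

after step 1 (δ=-0.11, a=2.2): (-20.047281, -17.606772, 2.117001, 5.830000)
after step 2 (δ=0.16, a=2.2): (-20.501538, -16.859510, 2.158508, 6.160000)
after step 3 (δ=-0.27, a=-3.6): (-21.013857, -16.090546, 2.083295, 5.620000)
after step 4 (δ=0.2, a=1.2): (-21.427228, -15.355853, 2.133555, 5.800000)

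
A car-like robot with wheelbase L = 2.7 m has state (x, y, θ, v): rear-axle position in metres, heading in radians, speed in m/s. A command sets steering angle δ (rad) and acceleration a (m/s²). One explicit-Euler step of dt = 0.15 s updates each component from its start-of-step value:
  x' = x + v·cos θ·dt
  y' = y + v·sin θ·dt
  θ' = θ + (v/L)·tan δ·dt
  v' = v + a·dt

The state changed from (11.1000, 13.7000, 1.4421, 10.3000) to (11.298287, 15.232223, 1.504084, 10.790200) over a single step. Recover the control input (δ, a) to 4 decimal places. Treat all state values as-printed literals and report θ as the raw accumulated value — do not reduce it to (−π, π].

δ = 0.1079, a = 3.2680

a = (v'−v)/dt = (0.490200)/0.15 = 3.2680
Δθ = θ'−θ = 0.061984;  (v·dt/L) = 10.3000·0.15/2.7 = 0.572222
tan δ = Δθ·L/(v·dt) = 0.108322  →  δ = 0.1079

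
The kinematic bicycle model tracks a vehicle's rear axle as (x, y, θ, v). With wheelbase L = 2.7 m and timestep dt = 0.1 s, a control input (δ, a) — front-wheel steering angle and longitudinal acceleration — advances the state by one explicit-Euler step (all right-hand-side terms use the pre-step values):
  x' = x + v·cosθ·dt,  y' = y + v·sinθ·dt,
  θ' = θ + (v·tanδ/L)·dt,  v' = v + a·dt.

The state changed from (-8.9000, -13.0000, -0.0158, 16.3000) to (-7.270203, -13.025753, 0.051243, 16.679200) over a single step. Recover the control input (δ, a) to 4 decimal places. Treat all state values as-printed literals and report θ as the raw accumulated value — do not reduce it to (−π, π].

a = (v'−v)/dt = (0.379200)/0.1 = 3.7920
Δθ = θ'−θ = 0.067043;  (v·dt/L) = 16.3000·0.1/2.7 = 0.603704
tan δ = Δθ·L/(v·dt) = 0.111053  →  δ = 0.1106

δ = 0.1106, a = 3.7920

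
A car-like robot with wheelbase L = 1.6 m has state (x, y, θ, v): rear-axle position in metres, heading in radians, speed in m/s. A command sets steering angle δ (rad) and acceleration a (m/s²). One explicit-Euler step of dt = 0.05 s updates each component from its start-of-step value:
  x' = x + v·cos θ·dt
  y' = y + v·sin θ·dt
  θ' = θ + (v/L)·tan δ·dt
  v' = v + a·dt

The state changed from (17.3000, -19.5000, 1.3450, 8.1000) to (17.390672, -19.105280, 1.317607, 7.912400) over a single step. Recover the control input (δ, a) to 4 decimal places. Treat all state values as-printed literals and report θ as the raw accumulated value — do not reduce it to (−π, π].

δ = -0.1078, a = -3.7520

a = (v'−v)/dt = (-0.187600)/0.05 = -3.7520
Δθ = θ'−θ = -0.027393;  (v·dt/L) = 8.1000·0.05/1.6 = 0.253125
tan δ = Δθ·L/(v·dt) = -0.108219  →  δ = -0.1078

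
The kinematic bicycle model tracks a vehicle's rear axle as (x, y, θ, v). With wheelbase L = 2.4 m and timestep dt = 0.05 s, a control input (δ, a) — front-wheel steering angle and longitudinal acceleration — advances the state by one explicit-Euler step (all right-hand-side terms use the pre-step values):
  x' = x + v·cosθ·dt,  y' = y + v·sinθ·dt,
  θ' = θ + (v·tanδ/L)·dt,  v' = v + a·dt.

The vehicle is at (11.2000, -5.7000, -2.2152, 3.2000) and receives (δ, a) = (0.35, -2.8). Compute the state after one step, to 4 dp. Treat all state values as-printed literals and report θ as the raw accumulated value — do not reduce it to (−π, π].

(11.1039, -5.8279, -2.1909, 3.0600)

x' = 11.2000 + 3.2000·cos(-2.2152)·0.05 = 11.1039
y' = -5.7000 + 3.2000·sin(-2.2152)·0.05 = -5.8279
θ' = -2.2152 + (3.2000/2.4)·tan(0.35)·0.05 = -2.1909
v' = 3.2000 − 2.8000·0.05 = 3.0600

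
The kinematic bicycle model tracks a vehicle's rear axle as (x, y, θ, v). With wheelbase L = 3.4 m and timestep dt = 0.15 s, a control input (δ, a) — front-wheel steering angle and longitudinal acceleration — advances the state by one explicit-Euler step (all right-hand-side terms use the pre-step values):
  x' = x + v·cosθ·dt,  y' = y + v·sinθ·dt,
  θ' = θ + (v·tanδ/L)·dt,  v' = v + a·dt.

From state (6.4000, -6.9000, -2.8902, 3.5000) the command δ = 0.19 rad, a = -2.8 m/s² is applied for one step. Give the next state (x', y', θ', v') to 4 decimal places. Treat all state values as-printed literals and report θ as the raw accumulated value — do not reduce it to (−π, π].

x' = 6.4000 + 3.5000·cos(-2.8902)·0.15 = 5.8915
y' = -6.9000 + 3.5000·sin(-2.8902)·0.15 = -7.0306
θ' = -2.8902 + (3.5000/3.4)·tan(0.19)·0.15 = -2.8605
v' = 3.5000 − 2.8000·0.15 = 3.0800

(5.8915, -7.0306, -2.8605, 3.0800)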